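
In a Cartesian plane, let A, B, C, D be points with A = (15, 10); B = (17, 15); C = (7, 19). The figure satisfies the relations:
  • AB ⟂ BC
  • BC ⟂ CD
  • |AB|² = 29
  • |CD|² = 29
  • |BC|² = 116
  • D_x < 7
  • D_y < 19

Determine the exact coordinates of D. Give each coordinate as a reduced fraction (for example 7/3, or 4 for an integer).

1. D_x = 5  [[BC ⟂ CD ⇒ -10x+4y-6=0] ∩ [|D−(7, 19)|²=29]]
2. D_y = 14  [[BC ⟂ CD ⇒ -10x+4y-6=0] ∩ [|D−(7, 19)|²=29]]
   so D = (5, 14)

D = (5, 14)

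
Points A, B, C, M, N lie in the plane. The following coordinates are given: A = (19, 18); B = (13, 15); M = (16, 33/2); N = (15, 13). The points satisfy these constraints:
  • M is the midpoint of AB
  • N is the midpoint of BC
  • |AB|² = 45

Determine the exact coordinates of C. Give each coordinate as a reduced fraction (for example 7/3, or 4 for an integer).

C = (17, 11)

1. C_x = 17  [C = 2·N−B = 2·(15, 13)−(13, 15)]
2. C_y = 11  [C = 2·N−B = 2·(15, 13)−(13, 15)]
   so C = (17, 11)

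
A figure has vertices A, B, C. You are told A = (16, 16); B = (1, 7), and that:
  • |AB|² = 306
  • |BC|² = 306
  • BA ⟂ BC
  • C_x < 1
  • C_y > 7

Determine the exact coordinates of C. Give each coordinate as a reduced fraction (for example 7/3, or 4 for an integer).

1. C_x = -8  [[BA ⟂ BC ⇒ 15x+9y-78=0] ∩ [|C−(1, 7)|²=306]]
2. C_y = 22  [[BA ⟂ BC ⇒ 15x+9y-78=0] ∩ [|C−(1, 7)|²=306]]
   so C = (-8, 22)

C = (-8, 22)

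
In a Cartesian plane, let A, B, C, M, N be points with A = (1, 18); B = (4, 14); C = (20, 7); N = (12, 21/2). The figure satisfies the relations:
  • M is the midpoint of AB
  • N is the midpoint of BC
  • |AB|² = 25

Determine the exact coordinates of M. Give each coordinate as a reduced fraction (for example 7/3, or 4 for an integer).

M = (5/2, 16)

1. M_x = 5/2  [2·M = A+B = (1, 18)+(4, 14)]
2. M_y = 16  [2·M = A+B = (1, 18)+(4, 14)]
   so M = (5/2, 16)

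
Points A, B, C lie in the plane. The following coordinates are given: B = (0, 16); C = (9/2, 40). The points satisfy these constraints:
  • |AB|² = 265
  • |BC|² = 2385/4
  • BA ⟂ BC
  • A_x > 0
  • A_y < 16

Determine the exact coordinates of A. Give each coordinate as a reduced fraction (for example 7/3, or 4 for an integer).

A = (16, 13)

1. A_x = 16  [[BA ⟂ BC ⇒ 9/2x+24y-384=0] ∩ [|A−(0, 16)|²=265]]
2. A_y = 13  [[BA ⟂ BC ⇒ 9/2x+24y-384=0] ∩ [|A−(0, 16)|²=265]]
   so A = (16, 13)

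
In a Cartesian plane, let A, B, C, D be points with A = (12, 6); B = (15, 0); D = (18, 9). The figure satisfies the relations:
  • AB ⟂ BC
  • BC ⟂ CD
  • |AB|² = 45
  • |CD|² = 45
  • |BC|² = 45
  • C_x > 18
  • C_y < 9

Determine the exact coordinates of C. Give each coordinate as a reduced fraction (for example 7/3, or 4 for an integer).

C = (21, 3)

1. C_x = 21  [[AB ⟂ BC ⇒ 3x-6y-45=0] ∩ [|C−(18, 9)|²=45]]
2. C_y = 3  [[AB ⟂ BC ⇒ 3x-6y-45=0] ∩ [|C−(18, 9)|²=45]]
   so C = (21, 3)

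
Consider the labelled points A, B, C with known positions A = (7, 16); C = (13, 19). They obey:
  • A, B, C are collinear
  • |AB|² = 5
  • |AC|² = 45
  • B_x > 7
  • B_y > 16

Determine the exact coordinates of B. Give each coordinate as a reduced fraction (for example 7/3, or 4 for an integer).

B = (9, 17)

1. B_x = 9  [[A, B, C are collinear ⇒ 3x-6y+75=0] ∩ [|B−(7, 16)|²=5]]
2. B_y = 17  [[A, B, C are collinear ⇒ 3x-6y+75=0] ∩ [|B−(7, 16)|²=5]]
   so B = (9, 17)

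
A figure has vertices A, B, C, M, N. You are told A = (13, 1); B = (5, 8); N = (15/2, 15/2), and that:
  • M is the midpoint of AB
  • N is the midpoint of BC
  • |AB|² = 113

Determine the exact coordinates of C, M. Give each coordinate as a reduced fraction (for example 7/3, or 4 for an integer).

C = (10, 7)
M = (9, 9/2)

1. M_x = 9  [2·M = A+B = (13, 1)+(5, 8)]
2. M_y = 9/2  [2·M = A+B = (13, 1)+(5, 8)]
   so M = (9, 9/2)
3. C_x = 10  [C = 2·N−B = 2·(15/2, 15/2)−(5, 8)]
4. C_y = 7  [C = 2·N−B = 2·(15/2, 15/2)−(5, 8)]
   so C = (10, 7)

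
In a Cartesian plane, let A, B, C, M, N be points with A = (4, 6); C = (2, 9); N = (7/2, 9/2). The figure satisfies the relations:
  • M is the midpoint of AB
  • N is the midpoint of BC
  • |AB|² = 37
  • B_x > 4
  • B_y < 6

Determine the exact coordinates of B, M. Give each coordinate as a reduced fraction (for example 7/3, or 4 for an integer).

1. B_x = 5  [B = 2·N−C = 2·(7/2, 9/2)−(2, 9)]
2. B_y = 0  [B = 2·N−C = 2·(7/2, 9/2)−(2, 9)]
   so B = (5, 0)
3. M_x = 9/2  [2·M = A+B = (4, 6)+(5, 0)]
4. M_y = 3  [2·M = A+B = (4, 6)+(5, 0)]
   so M = (9/2, 3)

B = (5, 0)
M = (9/2, 3)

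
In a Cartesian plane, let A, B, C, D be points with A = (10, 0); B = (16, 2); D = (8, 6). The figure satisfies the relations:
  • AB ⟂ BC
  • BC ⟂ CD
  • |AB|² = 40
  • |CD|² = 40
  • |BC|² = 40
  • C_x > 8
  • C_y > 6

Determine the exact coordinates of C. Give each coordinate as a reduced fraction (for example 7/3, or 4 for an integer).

C = (14, 8)

1. C_x = 14  [[AB ⟂ BC ⇒ 6x+2y-100=0] ∩ [|C−(8, 6)|²=40]]
2. C_y = 8  [[AB ⟂ BC ⇒ 6x+2y-100=0] ∩ [|C−(8, 6)|²=40]]
   so C = (14, 8)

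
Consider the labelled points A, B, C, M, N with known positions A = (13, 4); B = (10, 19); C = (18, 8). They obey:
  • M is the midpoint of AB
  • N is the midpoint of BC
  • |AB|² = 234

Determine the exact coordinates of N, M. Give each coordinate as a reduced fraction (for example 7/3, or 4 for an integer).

1. M_x = 23/2  [2·M = A+B = (13, 4)+(10, 19)]
2. M_y = 23/2  [2·M = A+B = (13, 4)+(10, 19)]
   so M = (23/2, 23/2)
3. N_x = 14  [2·N = B+C = (10, 19)+(18, 8)]
4. N_y = 27/2  [2·N = B+C = (10, 19)+(18, 8)]
   so N = (14, 27/2)

N = (14, 27/2)
M = (23/2, 23/2)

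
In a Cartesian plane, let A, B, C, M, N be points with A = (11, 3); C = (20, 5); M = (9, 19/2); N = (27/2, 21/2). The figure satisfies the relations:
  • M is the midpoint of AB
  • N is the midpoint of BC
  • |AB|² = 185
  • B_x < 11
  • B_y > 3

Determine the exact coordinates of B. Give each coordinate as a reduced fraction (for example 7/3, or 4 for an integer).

1. B_x = 7  [B = 2·M−A = 2·(9, 19/2)−(11, 3)]
2. B_y = 16  [B = 2·M−A = 2·(9, 19/2)−(11, 3)]
   so B = (7, 16)

B = (7, 16)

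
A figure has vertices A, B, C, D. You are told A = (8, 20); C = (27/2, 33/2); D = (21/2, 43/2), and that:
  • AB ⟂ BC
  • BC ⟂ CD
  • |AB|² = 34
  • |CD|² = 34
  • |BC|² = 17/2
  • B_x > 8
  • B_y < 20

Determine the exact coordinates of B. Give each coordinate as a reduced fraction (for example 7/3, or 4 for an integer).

B = (11, 15)

1. B_x = 11  [[BC ⟂ CD ⇒ 3x-5y+42=0] ∩ [|B−(8, 20)|²=34]]
2. B_y = 15  [[BC ⟂ CD ⇒ 3x-5y+42=0] ∩ [|B−(8, 20)|²=34]]
   so B = (11, 15)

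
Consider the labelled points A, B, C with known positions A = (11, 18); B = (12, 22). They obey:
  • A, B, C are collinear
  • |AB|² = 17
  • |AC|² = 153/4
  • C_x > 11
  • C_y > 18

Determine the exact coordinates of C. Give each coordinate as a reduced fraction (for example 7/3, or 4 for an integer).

1. C_x = 25/2  [[A, B, C are collinear ⇒ -4x+1y+26=0] ∩ [|C−(11, 18)|²=153/4]]
2. C_y = 24  [[A, B, C are collinear ⇒ -4x+1y+26=0] ∩ [|C−(11, 18)|²=153/4]]
   so C = (25/2, 24)

C = (25/2, 24)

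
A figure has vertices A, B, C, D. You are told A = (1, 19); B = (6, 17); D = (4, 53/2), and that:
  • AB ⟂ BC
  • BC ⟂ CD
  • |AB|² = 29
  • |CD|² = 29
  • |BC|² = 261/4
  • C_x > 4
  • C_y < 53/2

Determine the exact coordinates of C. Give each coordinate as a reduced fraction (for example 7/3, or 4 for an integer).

C = (9, 49/2)

1. C_x = 9  [[AB ⟂ BC ⇒ 5x-2y+4=0] ∩ [|C−(4, 53/2)|²=29]]
2. C_y = 49/2  [[AB ⟂ BC ⇒ 5x-2y+4=0] ∩ [|C−(4, 53/2)|²=29]]
   so C = (9, 49/2)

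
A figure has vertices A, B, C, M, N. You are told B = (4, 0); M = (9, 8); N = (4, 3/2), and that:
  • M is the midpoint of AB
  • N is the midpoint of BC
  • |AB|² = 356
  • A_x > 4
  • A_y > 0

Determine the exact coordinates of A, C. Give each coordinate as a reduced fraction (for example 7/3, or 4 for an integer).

1. A_x = 14  [A = 2·M−B = 2·(9, 8)−(4, 0)]
2. A_y = 16  [A = 2·M−B = 2·(9, 8)−(4, 0)]
   so A = (14, 16)
3. C_x = 4  [C = 2·N−B = 2·(4, 3/2)−(4, 0)]
4. C_y = 3  [C = 2·N−B = 2·(4, 3/2)−(4, 0)]
   so C = (4, 3)

A = (14, 16)
C = (4, 3)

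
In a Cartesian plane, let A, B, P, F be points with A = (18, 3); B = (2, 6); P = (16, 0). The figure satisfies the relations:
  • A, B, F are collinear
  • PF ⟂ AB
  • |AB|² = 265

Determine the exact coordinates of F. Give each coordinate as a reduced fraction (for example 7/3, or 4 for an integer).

1. F_x = 4402/265  [[A, B, F are collinear ⇒ -3x-16y+102=0] ∩ [PF ⟂ AB ⇒ -16x+3y+256=0]]
2. F_y = 864/265  [[A, B, F are collinear ⇒ -3x-16y+102=0] ∩ [PF ⟂ AB ⇒ -16x+3y+256=0]]
   so F = (4402/265, 864/265)

F = (4402/265, 864/265)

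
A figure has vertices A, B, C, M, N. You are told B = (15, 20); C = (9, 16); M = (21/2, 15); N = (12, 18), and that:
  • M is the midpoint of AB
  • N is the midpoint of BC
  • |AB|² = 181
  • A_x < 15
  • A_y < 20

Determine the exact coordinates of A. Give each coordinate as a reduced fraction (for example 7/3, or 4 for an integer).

A = (6, 10)

1. A_x = 6  [A = 2·M−B = 2·(21/2, 15)−(15, 20)]
2. A_y = 10  [A = 2·M−B = 2·(21/2, 15)−(15, 20)]
   so A = (6, 10)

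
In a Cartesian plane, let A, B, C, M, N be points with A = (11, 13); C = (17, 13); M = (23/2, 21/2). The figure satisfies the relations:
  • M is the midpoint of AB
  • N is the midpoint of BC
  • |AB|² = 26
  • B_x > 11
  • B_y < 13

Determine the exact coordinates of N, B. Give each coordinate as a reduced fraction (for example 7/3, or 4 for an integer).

N = (29/2, 21/2)
B = (12, 8)

1. B_x = 12  [B = 2·M−A = 2·(23/2, 21/2)−(11, 13)]
2. B_y = 8  [B = 2·M−A = 2·(23/2, 21/2)−(11, 13)]
   so B = (12, 8)
3. N_x = 29/2  [2·N = B+C = (12, 8)+(17, 13)]
4. N_y = 21/2  [2·N = B+C = (12, 8)+(17, 13)]
   so N = (29/2, 21/2)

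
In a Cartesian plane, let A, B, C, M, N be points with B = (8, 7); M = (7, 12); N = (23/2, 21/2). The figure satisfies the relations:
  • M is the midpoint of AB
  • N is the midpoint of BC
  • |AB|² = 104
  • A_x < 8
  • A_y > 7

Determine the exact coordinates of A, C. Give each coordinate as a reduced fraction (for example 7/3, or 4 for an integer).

A = (6, 17)
C = (15, 14)

1. A_x = 6  [A = 2·M−B = 2·(7, 12)−(8, 7)]
2. A_y = 17  [A = 2·M−B = 2·(7, 12)−(8, 7)]
   so A = (6, 17)
3. C_x = 15  [C = 2·N−B = 2·(23/2, 21/2)−(8, 7)]
4. C_y = 14  [C = 2·N−B = 2·(23/2, 21/2)−(8, 7)]
   so C = (15, 14)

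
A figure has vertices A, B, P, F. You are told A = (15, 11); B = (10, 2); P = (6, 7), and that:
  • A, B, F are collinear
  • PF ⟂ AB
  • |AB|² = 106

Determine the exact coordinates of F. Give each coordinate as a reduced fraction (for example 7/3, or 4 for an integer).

F = (1185/106, 437/106)

1. F_x = 1185/106  [[A, B, F are collinear ⇒ 9x-5y-80=0] ∩ [PF ⟂ AB ⇒ -5x-9y+93=0]]
2. F_y = 437/106  [[A, B, F are collinear ⇒ 9x-5y-80=0] ∩ [PF ⟂ AB ⇒ -5x-9y+93=0]]
   so F = (1185/106, 437/106)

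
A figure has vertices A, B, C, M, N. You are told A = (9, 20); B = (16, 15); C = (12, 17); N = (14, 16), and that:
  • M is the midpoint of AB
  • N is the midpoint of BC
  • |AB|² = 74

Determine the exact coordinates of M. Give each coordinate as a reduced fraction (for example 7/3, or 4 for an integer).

1. M_x = 25/2  [2·M = A+B = (9, 20)+(16, 15)]
2. M_y = 35/2  [2·M = A+B = (9, 20)+(16, 15)]
   so M = (25/2, 35/2)

M = (25/2, 35/2)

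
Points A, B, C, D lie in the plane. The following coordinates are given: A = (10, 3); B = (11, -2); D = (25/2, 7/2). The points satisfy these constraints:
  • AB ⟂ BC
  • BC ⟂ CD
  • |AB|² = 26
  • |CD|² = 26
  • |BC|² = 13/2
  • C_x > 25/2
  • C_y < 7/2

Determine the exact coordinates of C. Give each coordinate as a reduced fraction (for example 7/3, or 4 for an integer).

1. C_x = 27/2  [[AB ⟂ BC ⇒ 1x-5y-21=0] ∩ [|C−(25/2, 7/2)|²=26]]
2. C_y = -3/2  [[AB ⟂ BC ⇒ 1x-5y-21=0] ∩ [|C−(25/2, 7/2)|²=26]]
   so C = (27/2, -3/2)

C = (27/2, -3/2)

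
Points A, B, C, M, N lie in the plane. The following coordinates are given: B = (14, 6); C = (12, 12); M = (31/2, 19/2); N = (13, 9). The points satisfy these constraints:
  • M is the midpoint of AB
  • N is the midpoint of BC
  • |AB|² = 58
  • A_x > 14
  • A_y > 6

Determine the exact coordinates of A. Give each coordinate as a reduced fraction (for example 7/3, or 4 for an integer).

A = (17, 13)

1. A_x = 17  [A = 2·M−B = 2·(31/2, 19/2)−(14, 6)]
2. A_y = 13  [A = 2·M−B = 2·(31/2, 19/2)−(14, 6)]
   so A = (17, 13)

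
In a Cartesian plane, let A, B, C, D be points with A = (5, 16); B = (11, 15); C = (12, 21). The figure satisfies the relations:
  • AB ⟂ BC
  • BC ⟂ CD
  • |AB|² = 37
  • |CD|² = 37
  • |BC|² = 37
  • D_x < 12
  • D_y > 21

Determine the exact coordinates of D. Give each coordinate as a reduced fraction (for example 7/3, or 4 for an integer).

1. D_x = 6  [[BC ⟂ CD ⇒ 1x+6y-138=0] ∩ [|D−(12, 21)|²=37]]
2. D_y = 22  [[BC ⟂ CD ⇒ 1x+6y-138=0] ∩ [|D−(12, 21)|²=37]]
   so D = (6, 22)

D = (6, 22)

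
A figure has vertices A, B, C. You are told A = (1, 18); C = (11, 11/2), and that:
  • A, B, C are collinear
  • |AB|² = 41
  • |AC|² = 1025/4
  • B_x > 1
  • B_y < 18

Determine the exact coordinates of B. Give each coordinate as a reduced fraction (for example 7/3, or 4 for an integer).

1. B_x = 5  [[A, B, C are collinear ⇒ -25/2x-10y+385/2=0] ∩ [|B−(1, 18)|²=41]]
2. B_y = 13  [[A, B, C are collinear ⇒ -25/2x-10y+385/2=0] ∩ [|B−(1, 18)|²=41]]
   so B = (5, 13)

B = (5, 13)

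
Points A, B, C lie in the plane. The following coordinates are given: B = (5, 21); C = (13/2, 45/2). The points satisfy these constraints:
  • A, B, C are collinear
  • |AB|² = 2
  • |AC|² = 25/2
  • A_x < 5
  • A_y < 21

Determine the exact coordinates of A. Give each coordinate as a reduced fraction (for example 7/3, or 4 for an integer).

A = (4, 20)

1. A_x = 4  [[A, B, C are collinear ⇒ -3/2x+3/2y-24=0] ∩ [|A−(5, 21)|²=2]]
2. A_y = 20  [[A, B, C are collinear ⇒ -3/2x+3/2y-24=0] ∩ [|A−(5, 21)|²=2]]
   so A = (4, 20)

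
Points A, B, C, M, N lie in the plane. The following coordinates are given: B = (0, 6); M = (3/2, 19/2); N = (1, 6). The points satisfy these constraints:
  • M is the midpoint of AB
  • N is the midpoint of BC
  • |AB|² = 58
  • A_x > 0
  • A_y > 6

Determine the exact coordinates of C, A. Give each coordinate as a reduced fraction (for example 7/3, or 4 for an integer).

C = (2, 6)
A = (3, 13)

1. A_x = 3  [A = 2·M−B = 2·(3/2, 19/2)−(0, 6)]
2. A_y = 13  [A = 2·M−B = 2·(3/2, 19/2)−(0, 6)]
   so A = (3, 13)
3. C_x = 2  [C = 2·N−B = 2·(1, 6)−(0, 6)]
4. C_y = 6  [C = 2·N−B = 2·(1, 6)−(0, 6)]
   so C = (2, 6)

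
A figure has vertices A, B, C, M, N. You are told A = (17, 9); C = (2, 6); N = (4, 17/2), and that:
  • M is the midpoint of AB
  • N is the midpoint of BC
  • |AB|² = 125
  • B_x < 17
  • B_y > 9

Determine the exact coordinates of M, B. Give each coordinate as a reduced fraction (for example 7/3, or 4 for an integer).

M = (23/2, 10)
B = (6, 11)

1. B_x = 6  [B = 2·N−C = 2·(4, 17/2)−(2, 6)]
2. B_y = 11  [B = 2·N−C = 2·(4, 17/2)−(2, 6)]
   so B = (6, 11)
3. M_x = 23/2  [2·M = A+B = (17, 9)+(6, 11)]
4. M_y = 10  [2·M = A+B = (17, 9)+(6, 11)]
   so M = (23/2, 10)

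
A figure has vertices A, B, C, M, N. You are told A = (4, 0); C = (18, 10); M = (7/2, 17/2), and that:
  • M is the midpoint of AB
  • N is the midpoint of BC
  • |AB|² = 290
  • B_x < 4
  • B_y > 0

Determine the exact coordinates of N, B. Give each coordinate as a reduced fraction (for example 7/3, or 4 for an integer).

N = (21/2, 27/2)
B = (3, 17)

1. B_x = 3  [B = 2·M−A = 2·(7/2, 17/2)−(4, 0)]
2. B_y = 17  [B = 2·M−A = 2·(7/2, 17/2)−(4, 0)]
   so B = (3, 17)
3. N_x = 21/2  [2·N = B+C = (3, 17)+(18, 10)]
4. N_y = 27/2  [2·N = B+C = (3, 17)+(18, 10)]
   so N = (21/2, 27/2)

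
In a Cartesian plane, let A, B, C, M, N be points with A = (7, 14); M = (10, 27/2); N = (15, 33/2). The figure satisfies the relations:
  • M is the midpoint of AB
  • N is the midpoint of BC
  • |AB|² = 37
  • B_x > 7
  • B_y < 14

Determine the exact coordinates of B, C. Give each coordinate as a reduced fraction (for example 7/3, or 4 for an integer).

B = (13, 13)
C = (17, 20)

1. B_x = 13  [B = 2·M−A = 2·(10, 27/2)−(7, 14)]
2. B_y = 13  [B = 2·M−A = 2·(10, 27/2)−(7, 14)]
   so B = (13, 13)
3. C_x = 17  [C = 2·N−B = 2·(15, 33/2)−(13, 13)]
4. C_y = 20  [C = 2·N−B = 2·(15, 33/2)−(13, 13)]
   so C = (17, 20)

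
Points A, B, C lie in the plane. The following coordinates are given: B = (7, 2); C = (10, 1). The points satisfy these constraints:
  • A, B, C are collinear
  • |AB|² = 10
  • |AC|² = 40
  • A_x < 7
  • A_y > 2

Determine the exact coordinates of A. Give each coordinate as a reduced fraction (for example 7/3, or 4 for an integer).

A = (4, 3)

1. A_x = 4  [[A, B, C are collinear ⇒ 1x+3y-13=0] ∩ [|A−(7, 2)|²=10]]
2. A_y = 3  [[A, B, C are collinear ⇒ 1x+3y-13=0] ∩ [|A−(7, 2)|²=10]]
   so A = (4, 3)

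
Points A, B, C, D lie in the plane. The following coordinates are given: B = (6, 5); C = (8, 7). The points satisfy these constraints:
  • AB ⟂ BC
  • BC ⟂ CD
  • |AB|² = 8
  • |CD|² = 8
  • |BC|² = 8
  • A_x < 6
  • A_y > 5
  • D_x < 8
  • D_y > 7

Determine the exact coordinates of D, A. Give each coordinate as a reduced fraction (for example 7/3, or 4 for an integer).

D = (6, 9)
A = (4, 7)

1. D_x = 6  [[BC ⟂ CD ⇒ 2x+2y-30=0] ∩ [|D−(8, 7)|²=8]]
2. D_y = 9  [[BC ⟂ CD ⇒ 2x+2y-30=0] ∩ [|D−(8, 7)|²=8]]
   so D = (6, 9)
3. A_x = 4  [[AB ⟂ BC ⇒ -2x-2y+22=0] ∩ [|A−(6, 5)|²=8]]
4. A_y = 7  [[AB ⟂ BC ⇒ -2x-2y+22=0] ∩ [|A−(6, 5)|²=8]]
   so A = (4, 7)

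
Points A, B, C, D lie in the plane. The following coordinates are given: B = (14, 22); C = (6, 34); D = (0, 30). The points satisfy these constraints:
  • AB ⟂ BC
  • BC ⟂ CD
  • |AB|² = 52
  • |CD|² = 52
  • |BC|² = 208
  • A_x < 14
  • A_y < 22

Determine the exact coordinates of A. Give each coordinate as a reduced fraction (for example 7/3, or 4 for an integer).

1. A_x = 8  [[AB ⟂ BC ⇒ 8x-12y+152=0] ∩ [|A−(14, 22)|²=52]]
2. A_y = 18  [[AB ⟂ BC ⇒ 8x-12y+152=0] ∩ [|A−(14, 22)|²=52]]
   so A = (8, 18)

A = (8, 18)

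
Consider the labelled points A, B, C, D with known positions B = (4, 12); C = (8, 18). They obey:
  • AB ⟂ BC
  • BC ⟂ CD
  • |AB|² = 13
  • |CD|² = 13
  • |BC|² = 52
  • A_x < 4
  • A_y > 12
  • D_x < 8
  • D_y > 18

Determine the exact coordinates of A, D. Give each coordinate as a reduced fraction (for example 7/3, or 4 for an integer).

1. A_x = 1  [[AB ⟂ BC ⇒ -4x-6y+88=0] ∩ [|A−(4, 12)|²=13]]
2. A_y = 14  [[AB ⟂ BC ⇒ -4x-6y+88=0] ∩ [|A−(4, 12)|²=13]]
   so A = (1, 14)
3. D_x = 5  [[BC ⟂ CD ⇒ 4x+6y-140=0] ∩ [|D−(8, 18)|²=13]]
4. D_y = 20  [[BC ⟂ CD ⇒ 4x+6y-140=0] ∩ [|D−(8, 18)|²=13]]
   so D = (5, 20)

A = (1, 14)
D = (5, 20)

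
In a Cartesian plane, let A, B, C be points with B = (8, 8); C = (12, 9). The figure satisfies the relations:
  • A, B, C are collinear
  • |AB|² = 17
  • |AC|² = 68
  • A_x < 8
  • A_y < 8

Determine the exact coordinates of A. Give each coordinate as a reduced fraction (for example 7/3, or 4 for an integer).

1. A_x = 4  [[A, B, C are collinear ⇒ -1x+4y-24=0] ∩ [|A−(8, 8)|²=17]]
2. A_y = 7  [[A, B, C are collinear ⇒ -1x+4y-24=0] ∩ [|A−(8, 8)|²=17]]
   so A = (4, 7)

A = (4, 7)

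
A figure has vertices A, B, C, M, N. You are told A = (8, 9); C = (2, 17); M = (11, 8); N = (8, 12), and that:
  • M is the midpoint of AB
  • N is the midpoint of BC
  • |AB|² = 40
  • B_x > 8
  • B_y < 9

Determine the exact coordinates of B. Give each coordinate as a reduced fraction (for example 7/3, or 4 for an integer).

B = (14, 7)

1. B_x = 14  [B = 2·M−A = 2·(11, 8)−(8, 9)]
2. B_y = 7  [B = 2·M−A = 2·(11, 8)−(8, 9)]
   so B = (14, 7)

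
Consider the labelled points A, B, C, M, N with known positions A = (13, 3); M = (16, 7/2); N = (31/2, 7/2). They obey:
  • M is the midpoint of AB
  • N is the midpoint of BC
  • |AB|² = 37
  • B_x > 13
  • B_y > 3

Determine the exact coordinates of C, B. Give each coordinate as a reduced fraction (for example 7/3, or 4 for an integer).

1. B_x = 19  [B = 2·M−A = 2·(16, 7/2)−(13, 3)]
2. B_y = 4  [B = 2·M−A = 2·(16, 7/2)−(13, 3)]
   so B = (19, 4)
3. C_x = 12  [C = 2·N−B = 2·(31/2, 7/2)−(19, 4)]
4. C_y = 3  [C = 2·N−B = 2·(31/2, 7/2)−(19, 4)]
   so C = (12, 3)

C = (12, 3)
B = (19, 4)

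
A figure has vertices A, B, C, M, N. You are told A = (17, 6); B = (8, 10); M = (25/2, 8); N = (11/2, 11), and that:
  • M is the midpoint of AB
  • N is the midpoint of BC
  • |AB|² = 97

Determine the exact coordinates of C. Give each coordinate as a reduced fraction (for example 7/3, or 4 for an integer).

C = (3, 12)

1. C_x = 3  [C = 2·N−B = 2·(11/2, 11)−(8, 10)]
2. C_y = 12  [C = 2·N−B = 2·(11/2, 11)−(8, 10)]
   so C = (3, 12)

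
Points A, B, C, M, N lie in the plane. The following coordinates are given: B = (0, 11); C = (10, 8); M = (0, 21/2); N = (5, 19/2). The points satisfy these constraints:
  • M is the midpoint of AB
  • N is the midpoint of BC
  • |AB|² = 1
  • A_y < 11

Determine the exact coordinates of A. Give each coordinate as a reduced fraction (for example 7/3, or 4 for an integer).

A = (0, 10)

1. A_x = 0  [A = 2·M−B = 2·(0, 21/2)−(0, 11)]
2. A_y = 10  [A = 2·M−B = 2·(0, 21/2)−(0, 11)]
   so A = (0, 10)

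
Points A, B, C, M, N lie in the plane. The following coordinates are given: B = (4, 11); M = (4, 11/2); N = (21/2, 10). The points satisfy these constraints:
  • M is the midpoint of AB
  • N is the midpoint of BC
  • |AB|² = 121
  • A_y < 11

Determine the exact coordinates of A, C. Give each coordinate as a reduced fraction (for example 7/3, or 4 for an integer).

A = (4, 0)
C = (17, 9)

1. A_x = 4  [A = 2·M−B = 2·(4, 11/2)−(4, 11)]
2. A_y = 0  [A = 2·M−B = 2·(4, 11/2)−(4, 11)]
   so A = (4, 0)
3. C_x = 17  [C = 2·N−B = 2·(21/2, 10)−(4, 11)]
4. C_y = 9  [C = 2·N−B = 2·(21/2, 10)−(4, 11)]
   so C = (17, 9)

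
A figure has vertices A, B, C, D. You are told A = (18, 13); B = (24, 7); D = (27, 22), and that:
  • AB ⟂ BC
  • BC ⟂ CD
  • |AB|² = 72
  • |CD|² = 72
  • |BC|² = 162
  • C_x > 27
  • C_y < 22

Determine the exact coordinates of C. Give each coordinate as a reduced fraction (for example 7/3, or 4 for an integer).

C = (33, 16)

1. C_x = 33  [[AB ⟂ BC ⇒ 6x-6y-102=0] ∩ [|C−(27, 22)|²=72]]
2. C_y = 16  [[AB ⟂ BC ⇒ 6x-6y-102=0] ∩ [|C−(27, 22)|²=72]]
   so C = (33, 16)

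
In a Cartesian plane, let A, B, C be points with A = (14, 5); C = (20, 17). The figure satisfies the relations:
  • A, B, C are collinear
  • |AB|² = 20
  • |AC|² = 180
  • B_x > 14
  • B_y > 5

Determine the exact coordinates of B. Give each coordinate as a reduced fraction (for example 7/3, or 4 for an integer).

B = (16, 9)

1. B_x = 16  [[A, B, C are collinear ⇒ 12x-6y-138=0] ∩ [|B−(14, 5)|²=20]]
2. B_y = 9  [[A, B, C are collinear ⇒ 12x-6y-138=0] ∩ [|B−(14, 5)|²=20]]
   so B = (16, 9)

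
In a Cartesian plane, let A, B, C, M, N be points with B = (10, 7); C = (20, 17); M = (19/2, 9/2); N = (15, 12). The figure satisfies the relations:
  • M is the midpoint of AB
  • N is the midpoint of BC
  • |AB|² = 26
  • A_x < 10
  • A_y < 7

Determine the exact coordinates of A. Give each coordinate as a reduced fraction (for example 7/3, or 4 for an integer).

A = (9, 2)

1. A_x = 9  [A = 2·M−B = 2·(19/2, 9/2)−(10, 7)]
2. A_y = 2  [A = 2·M−B = 2·(19/2, 9/2)−(10, 7)]
   so A = (9, 2)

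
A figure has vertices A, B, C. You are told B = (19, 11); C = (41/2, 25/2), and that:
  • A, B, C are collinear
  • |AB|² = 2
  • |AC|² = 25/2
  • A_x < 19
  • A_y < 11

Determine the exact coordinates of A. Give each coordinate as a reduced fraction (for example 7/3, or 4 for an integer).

A = (18, 10)

1. A_x = 18  [[A, B, C are collinear ⇒ -3/2x+3/2y+12=0] ∩ [|A−(19, 11)|²=2]]
2. A_y = 10  [[A, B, C are collinear ⇒ -3/2x+3/2y+12=0] ∩ [|A−(19, 11)|²=2]]
   so A = (18, 10)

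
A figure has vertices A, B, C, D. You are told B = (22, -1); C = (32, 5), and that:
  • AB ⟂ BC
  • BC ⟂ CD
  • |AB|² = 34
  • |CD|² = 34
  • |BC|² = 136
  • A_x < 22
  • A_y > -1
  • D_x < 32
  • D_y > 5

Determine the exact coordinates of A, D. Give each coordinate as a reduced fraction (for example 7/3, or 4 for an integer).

A = (19, 4)
D = (29, 10)

1. A_x = 19  [[AB ⟂ BC ⇒ -10x-6y+214=0] ∩ [|A−(22, -1)|²=34]]
2. A_y = 4  [[AB ⟂ BC ⇒ -10x-6y+214=0] ∩ [|A−(22, -1)|²=34]]
   so A = (19, 4)
3. D_x = 29  [[BC ⟂ CD ⇒ 10x+6y-350=0] ∩ [|D−(32, 5)|²=34]]
4. D_y = 10  [[BC ⟂ CD ⇒ 10x+6y-350=0] ∩ [|D−(32, 5)|²=34]]
   so D = (29, 10)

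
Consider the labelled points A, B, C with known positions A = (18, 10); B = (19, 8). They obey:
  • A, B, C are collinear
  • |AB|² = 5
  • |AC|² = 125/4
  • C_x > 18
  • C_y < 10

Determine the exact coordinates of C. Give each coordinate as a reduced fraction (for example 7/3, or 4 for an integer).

1. C_x = 41/2  [[A, B, C are collinear ⇒ 2x+1y-46=0] ∩ [|C−(18, 10)|²=125/4]]
2. C_y = 5  [[A, B, C are collinear ⇒ 2x+1y-46=0] ∩ [|C−(18, 10)|²=125/4]]
   so C = (41/2, 5)

C = (41/2, 5)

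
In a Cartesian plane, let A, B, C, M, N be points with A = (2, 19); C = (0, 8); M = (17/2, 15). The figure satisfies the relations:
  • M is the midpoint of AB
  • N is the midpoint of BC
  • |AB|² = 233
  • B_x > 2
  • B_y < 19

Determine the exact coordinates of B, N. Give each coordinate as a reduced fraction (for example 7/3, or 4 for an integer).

B = (15, 11)
N = (15/2, 19/2)

1. B_x = 15  [B = 2·M−A = 2·(17/2, 15)−(2, 19)]
2. B_y = 11  [B = 2·M−A = 2·(17/2, 15)−(2, 19)]
   so B = (15, 11)
3. N_x = 15/2  [2·N = B+C = (15, 11)+(0, 8)]
4. N_y = 19/2  [2·N = B+C = (15, 11)+(0, 8)]
   so N = (15/2, 19/2)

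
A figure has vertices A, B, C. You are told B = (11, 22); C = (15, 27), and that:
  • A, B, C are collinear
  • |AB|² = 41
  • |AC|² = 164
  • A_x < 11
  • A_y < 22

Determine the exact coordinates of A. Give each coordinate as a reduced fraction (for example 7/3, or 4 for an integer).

1. A_x = 7  [[A, B, C are collinear ⇒ -5x+4y-33=0] ∩ [|A−(11, 22)|²=41]]
2. A_y = 17  [[A, B, C are collinear ⇒ -5x+4y-33=0] ∩ [|A−(11, 22)|²=41]]
   so A = (7, 17)

A = (7, 17)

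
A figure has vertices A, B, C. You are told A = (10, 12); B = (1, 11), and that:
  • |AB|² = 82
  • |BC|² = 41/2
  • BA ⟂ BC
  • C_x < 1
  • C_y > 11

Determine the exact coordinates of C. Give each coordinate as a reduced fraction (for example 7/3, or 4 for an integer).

C = (1/2, 31/2)

1. C_x = 1/2  [[BA ⟂ BC ⇒ 9x+1y-20=0] ∩ [|C−(1, 11)|²=41/2]]
2. C_y = 31/2  [[BA ⟂ BC ⇒ 9x+1y-20=0] ∩ [|C−(1, 11)|²=41/2]]
   so C = (1/2, 31/2)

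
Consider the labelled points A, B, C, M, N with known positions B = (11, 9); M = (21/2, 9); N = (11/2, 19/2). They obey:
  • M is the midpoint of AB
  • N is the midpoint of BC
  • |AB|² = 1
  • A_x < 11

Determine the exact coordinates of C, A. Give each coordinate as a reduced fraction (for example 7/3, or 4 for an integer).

C = (0, 10)
A = (10, 9)

1. A_x = 10  [A = 2·M−B = 2·(21/2, 9)−(11, 9)]
2. A_y = 9  [A = 2·M−B = 2·(21/2, 9)−(11, 9)]
   so A = (10, 9)
3. C_x = 0  [C = 2·N−B = 2·(11/2, 19/2)−(11, 9)]
4. C_y = 10  [C = 2·N−B = 2·(11/2, 19/2)−(11, 9)]
   so C = (0, 10)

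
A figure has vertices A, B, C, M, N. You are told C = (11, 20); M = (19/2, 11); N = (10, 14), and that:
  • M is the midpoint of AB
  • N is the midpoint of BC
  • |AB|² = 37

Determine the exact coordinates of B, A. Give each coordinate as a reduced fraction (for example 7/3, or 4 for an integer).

1. B_x = 9  [B = 2·N−C = 2·(10, 14)−(11, 20)]
2. B_y = 8  [B = 2·N−C = 2·(10, 14)−(11, 20)]
   so B = (9, 8)
3. A_x = 10  [A = 2·M−B = 2·(19/2, 11)−(9, 8)]
4. A_y = 14  [A = 2·M−B = 2·(19/2, 11)−(9, 8)]
   so A = (10, 14)

B = (9, 8)
A = (10, 14)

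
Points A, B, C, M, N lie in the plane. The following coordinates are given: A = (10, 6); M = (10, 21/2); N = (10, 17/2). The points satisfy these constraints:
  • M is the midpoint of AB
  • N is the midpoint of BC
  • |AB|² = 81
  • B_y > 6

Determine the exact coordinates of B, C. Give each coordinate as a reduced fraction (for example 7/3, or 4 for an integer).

1. B_x = 10  [B = 2·M−A = 2·(10, 21/2)−(10, 6)]
2. B_y = 15  [B = 2·M−A = 2·(10, 21/2)−(10, 6)]
   so B = (10, 15)
3. C_x = 10  [C = 2·N−B = 2·(10, 17/2)−(10, 15)]
4. C_y = 2  [C = 2·N−B = 2·(10, 17/2)−(10, 15)]
   so C = (10, 2)

B = (10, 15)
C = (10, 2)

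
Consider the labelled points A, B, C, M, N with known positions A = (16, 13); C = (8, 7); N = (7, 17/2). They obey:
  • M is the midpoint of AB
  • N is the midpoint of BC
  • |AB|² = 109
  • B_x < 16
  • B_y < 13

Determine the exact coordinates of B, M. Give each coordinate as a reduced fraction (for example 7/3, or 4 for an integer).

B = (6, 10)
M = (11, 23/2)

1. B_x = 6  [B = 2·N−C = 2·(7, 17/2)−(8, 7)]
2. B_y = 10  [B = 2·N−C = 2·(7, 17/2)−(8, 7)]
   so B = (6, 10)
3. M_x = 11  [2·M = A+B = (16, 13)+(6, 10)]
4. M_y = 23/2  [2·M = A+B = (16, 13)+(6, 10)]
   so M = (11, 23/2)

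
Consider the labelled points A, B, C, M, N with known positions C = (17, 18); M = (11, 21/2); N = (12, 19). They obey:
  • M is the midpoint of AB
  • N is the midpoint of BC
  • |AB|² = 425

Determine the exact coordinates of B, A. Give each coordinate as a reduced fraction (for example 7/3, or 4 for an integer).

1. B_x = 7  [B = 2·N−C = 2·(12, 19)−(17, 18)]
2. B_y = 20  [B = 2·N−C = 2·(12, 19)−(17, 18)]
   so B = (7, 20)
3. A_x = 15  [A = 2·M−B = 2·(11, 21/2)−(7, 20)]
4. A_y = 1  [A = 2·M−B = 2·(11, 21/2)−(7, 20)]
   so A = (15, 1)

B = (7, 20)
A = (15, 1)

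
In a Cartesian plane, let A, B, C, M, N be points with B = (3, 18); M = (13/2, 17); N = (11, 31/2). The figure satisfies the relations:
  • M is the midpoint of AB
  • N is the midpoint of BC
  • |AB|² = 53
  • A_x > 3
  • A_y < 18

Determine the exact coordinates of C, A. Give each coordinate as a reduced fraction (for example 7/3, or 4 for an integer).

1. A_x = 10  [A = 2·M−B = 2·(13/2, 17)−(3, 18)]
2. A_y = 16  [A = 2·M−B = 2·(13/2, 17)−(3, 18)]
   so A = (10, 16)
3. C_x = 19  [C = 2·N−B = 2·(11, 31/2)−(3, 18)]
4. C_y = 13  [C = 2·N−B = 2·(11, 31/2)−(3, 18)]
   so C = (19, 13)

C = (19, 13)
A = (10, 16)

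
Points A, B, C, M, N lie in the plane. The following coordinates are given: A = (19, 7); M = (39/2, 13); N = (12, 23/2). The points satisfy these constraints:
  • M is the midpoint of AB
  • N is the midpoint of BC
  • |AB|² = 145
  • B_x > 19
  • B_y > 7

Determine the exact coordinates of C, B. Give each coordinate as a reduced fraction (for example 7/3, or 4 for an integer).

1. B_x = 20  [B = 2·M−A = 2·(39/2, 13)−(19, 7)]
2. B_y = 19  [B = 2·M−A = 2·(39/2, 13)−(19, 7)]
   so B = (20, 19)
3. C_x = 4  [C = 2·N−B = 2·(12, 23/2)−(20, 19)]
4. C_y = 4  [C = 2·N−B = 2·(12, 23/2)−(20, 19)]
   so C = (4, 4)

C = (4, 4)
B = (20, 19)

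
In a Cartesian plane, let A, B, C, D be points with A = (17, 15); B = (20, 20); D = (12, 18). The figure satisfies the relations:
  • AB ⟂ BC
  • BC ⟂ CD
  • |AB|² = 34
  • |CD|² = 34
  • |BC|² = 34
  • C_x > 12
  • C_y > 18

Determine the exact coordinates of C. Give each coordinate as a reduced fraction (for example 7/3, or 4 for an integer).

C = (15, 23)

1. C_x = 15  [[AB ⟂ BC ⇒ 3x+5y-160=0] ∩ [|C−(12, 18)|²=34]]
2. C_y = 23  [[AB ⟂ BC ⇒ 3x+5y-160=0] ∩ [|C−(12, 18)|²=34]]
   so C = (15, 23)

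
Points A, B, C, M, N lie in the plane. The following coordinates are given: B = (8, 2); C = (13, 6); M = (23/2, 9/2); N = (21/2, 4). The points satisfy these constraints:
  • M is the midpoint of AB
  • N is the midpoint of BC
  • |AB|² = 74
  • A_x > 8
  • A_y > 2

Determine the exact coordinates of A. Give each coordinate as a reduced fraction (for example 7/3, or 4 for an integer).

A = (15, 7)

1. A_x = 15  [A = 2·M−B = 2·(23/2, 9/2)−(8, 2)]
2. A_y = 7  [A = 2·M−B = 2·(23/2, 9/2)−(8, 2)]
   so A = (15, 7)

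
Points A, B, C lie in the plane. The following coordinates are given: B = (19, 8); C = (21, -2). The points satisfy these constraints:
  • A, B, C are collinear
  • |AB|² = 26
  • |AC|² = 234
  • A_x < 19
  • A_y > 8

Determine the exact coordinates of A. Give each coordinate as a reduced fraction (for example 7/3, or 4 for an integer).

1. A_x = 18  [[A, B, C are collinear ⇒ 10x+2y-206=0] ∩ [|A−(19, 8)|²=26]]
2. A_y = 13  [[A, B, C are collinear ⇒ 10x+2y-206=0] ∩ [|A−(19, 8)|²=26]]
   so A = (18, 13)

A = (18, 13)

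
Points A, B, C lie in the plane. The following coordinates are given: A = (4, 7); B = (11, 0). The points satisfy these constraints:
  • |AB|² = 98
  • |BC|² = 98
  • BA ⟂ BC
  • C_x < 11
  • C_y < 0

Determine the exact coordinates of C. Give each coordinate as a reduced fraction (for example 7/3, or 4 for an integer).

C = (4, -7)

1. C_x = 4  [[BA ⟂ BC ⇒ -7x+7y+77=0] ∩ [|C−(11, 0)|²=98]]
2. C_y = -7  [[BA ⟂ BC ⇒ -7x+7y+77=0] ∩ [|C−(11, 0)|²=98]]
   so C = (4, -7)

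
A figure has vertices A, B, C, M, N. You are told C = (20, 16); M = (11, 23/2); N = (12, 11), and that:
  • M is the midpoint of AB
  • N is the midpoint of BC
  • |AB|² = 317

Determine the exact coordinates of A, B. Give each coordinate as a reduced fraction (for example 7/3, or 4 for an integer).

1. B_x = 4  [B = 2·N−C = 2·(12, 11)−(20, 16)]
2. B_y = 6  [B = 2·N−C = 2·(12, 11)−(20, 16)]
   so B = (4, 6)
3. A_x = 18  [A = 2·M−B = 2·(11, 23/2)−(4, 6)]
4. A_y = 17  [A = 2·M−B = 2·(11, 23/2)−(4, 6)]
   so A = (18, 17)

A = (18, 17)
B = (4, 6)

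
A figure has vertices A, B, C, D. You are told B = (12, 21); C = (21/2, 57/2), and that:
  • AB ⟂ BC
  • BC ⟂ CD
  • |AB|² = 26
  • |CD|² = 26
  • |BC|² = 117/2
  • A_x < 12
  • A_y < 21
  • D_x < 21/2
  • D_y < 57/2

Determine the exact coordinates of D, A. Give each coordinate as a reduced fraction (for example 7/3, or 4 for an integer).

D = (11/2, 55/2)
A = (7, 20)

1. D_x = 11/2  [[BC ⟂ CD ⇒ -3/2x+15/2y-198=0] ∩ [|D−(21/2, 57/2)|²=26]]
2. D_y = 55/2  [[BC ⟂ CD ⇒ -3/2x+15/2y-198=0] ∩ [|D−(21/2, 57/2)|²=26]]
   so D = (11/2, 55/2)
3. A_x = 7  [[AB ⟂ BC ⇒ 3/2x-15/2y+279/2=0] ∩ [|A−(12, 21)|²=26]]
4. A_y = 20  [[AB ⟂ BC ⇒ 3/2x-15/2y+279/2=0] ∩ [|A−(12, 21)|²=26]]
   so A = (7, 20)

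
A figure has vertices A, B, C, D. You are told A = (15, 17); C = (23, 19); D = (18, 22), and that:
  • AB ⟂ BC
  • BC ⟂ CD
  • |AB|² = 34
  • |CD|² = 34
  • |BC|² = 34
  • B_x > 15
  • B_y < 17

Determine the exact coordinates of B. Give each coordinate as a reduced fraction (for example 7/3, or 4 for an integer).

1. B_x = 20  [[BC ⟂ CD ⇒ 5x-3y-58=0] ∩ [|B−(15, 17)|²=34]]
2. B_y = 14  [[BC ⟂ CD ⇒ 5x-3y-58=0] ∩ [|B−(15, 17)|²=34]]
   so B = (20, 14)

B = (20, 14)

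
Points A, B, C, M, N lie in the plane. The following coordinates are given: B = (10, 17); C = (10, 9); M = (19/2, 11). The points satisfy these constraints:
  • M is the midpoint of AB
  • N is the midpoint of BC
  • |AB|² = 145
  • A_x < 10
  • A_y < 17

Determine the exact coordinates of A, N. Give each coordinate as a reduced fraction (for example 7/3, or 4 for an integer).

1. A_x = 9  [A = 2·M−B = 2·(19/2, 11)−(10, 17)]
2. A_y = 5  [A = 2·M−B = 2·(19/2, 11)−(10, 17)]
   so A = (9, 5)
3. N_x = 10  [2·N = B+C = (10, 17)+(10, 9)]
4. N_y = 13  [2·N = B+C = (10, 17)+(10, 9)]
   so N = (10, 13)

A = (9, 5)
N = (10, 13)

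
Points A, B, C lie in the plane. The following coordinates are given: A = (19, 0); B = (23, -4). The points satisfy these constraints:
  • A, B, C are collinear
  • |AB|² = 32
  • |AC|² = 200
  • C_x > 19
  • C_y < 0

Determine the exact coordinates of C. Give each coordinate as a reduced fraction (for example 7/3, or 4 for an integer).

1. C_x = 29  [[A, B, C are collinear ⇒ 4x+4y-76=0] ∩ [|C−(19, 0)|²=200]]
2. C_y = -10  [[A, B, C are collinear ⇒ 4x+4y-76=0] ∩ [|C−(19, 0)|²=200]]
   so C = (29, -10)

C = (29, -10)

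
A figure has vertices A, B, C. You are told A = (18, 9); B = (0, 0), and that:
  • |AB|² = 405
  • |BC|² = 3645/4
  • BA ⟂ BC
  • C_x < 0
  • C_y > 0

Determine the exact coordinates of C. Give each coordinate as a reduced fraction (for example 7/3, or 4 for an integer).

C = (-27/2, 27)

1. C_x = -27/2  [[BA ⟂ BC ⇒ 18x+9y=0] ∩ [|C−(0, 0)|²=3645/4]]
2. C_y = 27  [[BA ⟂ BC ⇒ 18x+9y=0] ∩ [|C−(0, 0)|²=3645/4]]
   so C = (-27/2, 27)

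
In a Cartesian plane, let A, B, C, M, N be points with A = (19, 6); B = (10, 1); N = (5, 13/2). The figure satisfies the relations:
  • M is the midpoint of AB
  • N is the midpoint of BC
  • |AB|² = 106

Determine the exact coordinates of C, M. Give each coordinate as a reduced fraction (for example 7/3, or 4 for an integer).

1. M_x = 29/2  [2·M = A+B = (19, 6)+(10, 1)]
2. M_y = 7/2  [2·M = A+B = (19, 6)+(10, 1)]
   so M = (29/2, 7/2)
3. C_x = 0  [C = 2·N−B = 2·(5, 13/2)−(10, 1)]
4. C_y = 12  [C = 2·N−B = 2·(5, 13/2)−(10, 1)]
   so C = (0, 12)

C = (0, 12)
M = (29/2, 7/2)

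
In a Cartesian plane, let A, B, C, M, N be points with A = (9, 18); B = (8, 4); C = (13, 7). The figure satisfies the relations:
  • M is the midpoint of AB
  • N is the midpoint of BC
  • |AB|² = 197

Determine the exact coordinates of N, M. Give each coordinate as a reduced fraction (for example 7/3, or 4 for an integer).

N = (21/2, 11/2)
M = (17/2, 11)

1. M_x = 17/2  [2·M = A+B = (9, 18)+(8, 4)]
2. M_y = 11  [2·M = A+B = (9, 18)+(8, 4)]
   so M = (17/2, 11)
3. N_x = 21/2  [2·N = B+C = (8, 4)+(13, 7)]
4. N_y = 11/2  [2·N = B+C = (8, 4)+(13, 7)]
   so N = (21/2, 11/2)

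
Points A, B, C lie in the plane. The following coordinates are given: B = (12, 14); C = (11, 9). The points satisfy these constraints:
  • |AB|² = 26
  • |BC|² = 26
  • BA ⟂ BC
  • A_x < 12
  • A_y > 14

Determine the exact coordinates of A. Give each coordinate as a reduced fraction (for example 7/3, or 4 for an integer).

A = (7, 15)

1. A_x = 7  [[BA ⟂ BC ⇒ -1x-5y+82=0] ∩ [|A−(12, 14)|²=26]]
2. A_y = 15  [[BA ⟂ BC ⇒ -1x-5y+82=0] ∩ [|A−(12, 14)|²=26]]
   so A = (7, 15)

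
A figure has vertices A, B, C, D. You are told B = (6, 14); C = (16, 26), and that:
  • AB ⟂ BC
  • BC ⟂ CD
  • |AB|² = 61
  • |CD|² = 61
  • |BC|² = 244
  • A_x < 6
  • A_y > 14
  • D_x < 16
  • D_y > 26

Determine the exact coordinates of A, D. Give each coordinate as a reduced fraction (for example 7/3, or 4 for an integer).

1. A_x = 0  [[AB ⟂ BC ⇒ -10x-12y+228=0] ∩ [|A−(6, 14)|²=61]]
2. A_y = 19  [[AB ⟂ BC ⇒ -10x-12y+228=0] ∩ [|A−(6, 14)|²=61]]
   so A = (0, 19)
3. D_x = 10  [[BC ⟂ CD ⇒ 10x+12y-472=0] ∩ [|D−(16, 26)|²=61]]
4. D_y = 31  [[BC ⟂ CD ⇒ 10x+12y-472=0] ∩ [|D−(16, 26)|²=61]]
   so D = (10, 31)

A = (0, 19)
D = (10, 31)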